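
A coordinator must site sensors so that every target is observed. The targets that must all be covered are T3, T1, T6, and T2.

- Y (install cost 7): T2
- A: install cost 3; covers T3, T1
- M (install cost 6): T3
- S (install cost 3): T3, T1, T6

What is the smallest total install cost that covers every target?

This is an integer covering problem.
Choose Y and S: together they cover T3, T1, T6, T2 — every target.
Total install cost: 7 + 3 = 10.
No cover costs less than 10.

10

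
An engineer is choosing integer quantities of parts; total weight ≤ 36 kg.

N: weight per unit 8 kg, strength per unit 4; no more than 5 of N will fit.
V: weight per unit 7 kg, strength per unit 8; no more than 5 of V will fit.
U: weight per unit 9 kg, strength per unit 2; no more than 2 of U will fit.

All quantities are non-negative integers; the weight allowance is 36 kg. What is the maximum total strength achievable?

40

V has the best ratio (8/7); taking only V gives at most 5×8 = 40 (stopped by the weight limit).
Optimal: 5×V: weight 35 ≤ 36, strength 5·8 = 40.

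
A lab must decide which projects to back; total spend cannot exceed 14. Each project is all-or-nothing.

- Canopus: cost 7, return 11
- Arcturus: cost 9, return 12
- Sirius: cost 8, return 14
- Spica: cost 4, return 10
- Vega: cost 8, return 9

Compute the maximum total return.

Allowing fractional choices, the relaxed optimum would be about 27.1, but projects are indivisible.
Sirius + Spica: cost 8 + 4 = 12 ≤ 14, return 14 + 10 = 24.
Arcturus + Spica: cost 9 + 4 = 13 ≤ 14, return 12 + 10 = 22.
Best is Sirius and Spica with total return 24.

24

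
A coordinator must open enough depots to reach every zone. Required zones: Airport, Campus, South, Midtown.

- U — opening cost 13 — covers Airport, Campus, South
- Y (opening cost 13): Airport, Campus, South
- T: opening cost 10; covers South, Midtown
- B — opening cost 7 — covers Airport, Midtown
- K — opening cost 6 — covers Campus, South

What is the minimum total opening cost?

Choose B and K: together they cover Airport, Campus, South, Midtown — every zone.
Total opening cost: 7 + 6 = 13.
No cover costs less than 13.

13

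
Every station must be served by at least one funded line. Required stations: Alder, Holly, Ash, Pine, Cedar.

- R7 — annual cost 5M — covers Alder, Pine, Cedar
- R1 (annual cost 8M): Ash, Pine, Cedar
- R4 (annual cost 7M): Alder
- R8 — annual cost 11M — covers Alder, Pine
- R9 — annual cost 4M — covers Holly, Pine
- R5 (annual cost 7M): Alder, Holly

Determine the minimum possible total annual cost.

15

The greedy cost-per-new-station heuristic would pick R7, R9, and R1 for 17, but a cheaper cover exists.
Choose R1 and R5: together they cover Alder, Holly, Ash, Pine, Cedar — every station.
Total annual cost: 8 + 7 = 15.
No cover costs less than 15.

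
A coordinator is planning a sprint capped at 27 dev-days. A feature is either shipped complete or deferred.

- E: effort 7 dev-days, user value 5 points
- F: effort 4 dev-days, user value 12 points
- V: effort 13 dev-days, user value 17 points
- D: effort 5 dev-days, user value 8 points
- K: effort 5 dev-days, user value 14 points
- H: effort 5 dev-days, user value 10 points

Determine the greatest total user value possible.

Allowing fractional choices, the relaxed optimum would be about 54.5, but features are indivisible.
F + V + D + K: effort 4 + 13 + 5 + 5 = 27 ≤ 27, user value 12 + 17 + 8 + 14 = 51.
F + V + K + H: effort 4 + 13 + 5 + 5 = 27 ≤ 27, user value 12 + 17 + 14 + 10 = 53.
Best is F, V, K, and H with total user value 53.

53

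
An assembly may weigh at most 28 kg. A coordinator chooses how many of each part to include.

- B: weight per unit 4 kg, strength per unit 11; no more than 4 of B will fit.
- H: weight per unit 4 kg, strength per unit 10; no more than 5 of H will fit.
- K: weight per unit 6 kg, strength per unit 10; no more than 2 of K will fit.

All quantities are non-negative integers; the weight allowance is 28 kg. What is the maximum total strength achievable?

74

Take 4×B and 3×H: weight 28 ≤ 28, strength 4·11 + 3·10 = 74.
B has the best ratio (11/4) and is taken to its limit of 4; remaining capacity is filled optimally with the others.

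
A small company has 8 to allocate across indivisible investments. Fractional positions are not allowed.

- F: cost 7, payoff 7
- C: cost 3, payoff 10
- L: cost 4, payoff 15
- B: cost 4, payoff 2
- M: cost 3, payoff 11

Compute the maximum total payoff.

26

Allowing fractional choices, the relaxed optimum would be about 29.3, but investments are indivisible.
C + M: cost 3 + 3 = 6 ≤ 8, payoff 10 + 11 = 21.
C + L: cost 3 + 4 = 7 ≤ 8, payoff 10 + 15 = 25.
L + M: cost 4 + 3 = 7 ≤ 8, payoff 15 + 11 = 26.
Best is L and M with total payoff 26.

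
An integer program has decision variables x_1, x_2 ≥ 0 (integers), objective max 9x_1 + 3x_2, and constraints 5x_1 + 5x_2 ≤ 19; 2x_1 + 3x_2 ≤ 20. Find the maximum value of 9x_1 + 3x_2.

(x_1,x_2)=(3,0): 5·3+5·0=15≤19, 2·3+3·0=6≤20, objective 27.
(x_1,x_2)=(2,1): 5·2+5·1=15≤19, 2·2+3·1=7≤20, objective 21.
(x_1,x_2)=(2,0): 5·2+5·0=10≤19, 2·2+3·0=4≤20, objective 18.
The best lattice point is (3,0), giving 27.

27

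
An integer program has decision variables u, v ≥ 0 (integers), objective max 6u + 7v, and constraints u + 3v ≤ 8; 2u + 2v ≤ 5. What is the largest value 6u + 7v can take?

14

Relaxing integrality, the LP optimum is 17.50 at (u,v) = (0, 2.5), which is not an integer point.
(u,v)=(0,2): 1·0+3·2=6≤8, 2·0+2·2=4≤5, objective 14.
(u,v)=(1,1): 1·1+3·1=4≤8, 2·1+2·1=4≤5, objective 13.
Maximum is 14 at (u,v)=(0,2).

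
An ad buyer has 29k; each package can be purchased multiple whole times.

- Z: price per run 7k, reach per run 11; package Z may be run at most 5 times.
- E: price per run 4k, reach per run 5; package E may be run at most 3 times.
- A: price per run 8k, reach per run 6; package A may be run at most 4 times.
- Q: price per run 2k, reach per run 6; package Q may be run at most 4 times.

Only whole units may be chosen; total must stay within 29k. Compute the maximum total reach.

Take 3×Z and 4×Q: price 29 ≤ 29, reach 3·11 + 4·6 = 57.
Q has the best ratio (6/2) and is taken to its limit of 4; remaining capacity is filled optimally with the others.

57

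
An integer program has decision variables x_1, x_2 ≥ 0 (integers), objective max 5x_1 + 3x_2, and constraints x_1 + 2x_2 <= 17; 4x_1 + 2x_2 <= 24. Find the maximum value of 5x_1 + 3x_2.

33

(x_1,x_2)=(3,6): 1·3+2·6=15≤17, 4·3+2·6=24≤24, objective 33.
(x_1,x_2)=(2,7): 1·2+2·7=16≤17, 4·2+2·7=22≤24, objective 31.
(x_1,x_2)=(3,5): 1·3+2·5=13≤17, 4·3+2·5=22≤24, objective 30.
The best lattice point is (3,6), giving 33.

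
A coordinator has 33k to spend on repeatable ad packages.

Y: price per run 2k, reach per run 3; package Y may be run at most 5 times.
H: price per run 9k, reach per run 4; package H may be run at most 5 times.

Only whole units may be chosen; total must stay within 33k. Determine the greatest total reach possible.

23

This is a bounded integer knapsack.
5×Y and 2×H: price 28 ≤ 33, reach 5·3 + 2·4 = 23.
3×Y and 3×H: price 33 ≤ 33, reach 3·3 + 3·4 = 21.
Best is 23.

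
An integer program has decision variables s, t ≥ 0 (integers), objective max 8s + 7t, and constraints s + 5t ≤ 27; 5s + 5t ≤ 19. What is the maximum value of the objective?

Relaxing integrality, the LP optimum is 30.40 at (s,t) = (3.8, 0), which is not an integer point.
(s,t)=(3,0): 1·3+5·0=3≤27, 5·3+5·0=15≤19, objective 24.
(s,t)=(2,1): 1·2+5·1=7≤27, 5·2+5·1=15≤19, objective 23.
(s,t)=(2,0): 1·2+5·0=2≤27, 5·2+5·0=10≤19, objective 16.
The best lattice point is (3,0), giving 24.

24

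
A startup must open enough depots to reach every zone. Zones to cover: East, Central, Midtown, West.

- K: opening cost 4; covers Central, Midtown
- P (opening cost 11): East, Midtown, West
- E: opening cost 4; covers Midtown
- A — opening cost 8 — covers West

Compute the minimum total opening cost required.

Choose K and P: together they cover East, Central, Midtown, West — every zone.
Total opening cost: 4 + 11 = 15.
No cover costs less than 15.

15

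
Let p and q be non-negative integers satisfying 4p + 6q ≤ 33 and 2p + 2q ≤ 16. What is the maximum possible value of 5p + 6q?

(p,q)=(8,0) is feasible, giving 40.
(p,q)=(6,1) is feasible, giving 36.
No feasible integer point exceeds 40.

40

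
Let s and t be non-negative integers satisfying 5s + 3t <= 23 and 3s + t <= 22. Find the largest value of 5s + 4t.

(s,t)=(1,6): 5·1+3·6=23≤23, 3·1+1·6=9≤22, objective 29.
(s,t)=(0,7): 5·0+3·7=21≤23, 3·0+1·7=7≤22, objective 28.
(s,t)=(1,5): 5·1+3·5=20≤23, 3·1+1·5=8≤22, objective 25.
(s,t)=(0,6): 5·0+3·6=18≤23, 3·0+1·6=6≤22, objective 24.
The best lattice point is (1,6), giving 29.

29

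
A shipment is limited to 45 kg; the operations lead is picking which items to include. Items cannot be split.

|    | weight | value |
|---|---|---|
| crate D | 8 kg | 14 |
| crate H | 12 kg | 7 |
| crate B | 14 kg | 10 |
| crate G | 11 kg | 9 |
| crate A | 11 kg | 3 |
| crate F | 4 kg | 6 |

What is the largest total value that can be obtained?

crate D + crate H + crate B + crate G: weight 8 + 12 + 14 + 11 = 45 ≤ 45, value 14 + 7 + 10 + 9 = 40.
crate D + crate B + crate G + crate F: weight 8 + 14 + 11 + 4 = 37 ≤ 45, value 14 + 10 + 9 + 6 = 39.
crate D + crate H + crate B + crate F: weight 8 + 12 + 14 + 4 = 38 ≤ 45, value 14 + 7 + 10 + 6 = 37.
Best is crate D, crate H, crate B, and crate G with total value 40.

40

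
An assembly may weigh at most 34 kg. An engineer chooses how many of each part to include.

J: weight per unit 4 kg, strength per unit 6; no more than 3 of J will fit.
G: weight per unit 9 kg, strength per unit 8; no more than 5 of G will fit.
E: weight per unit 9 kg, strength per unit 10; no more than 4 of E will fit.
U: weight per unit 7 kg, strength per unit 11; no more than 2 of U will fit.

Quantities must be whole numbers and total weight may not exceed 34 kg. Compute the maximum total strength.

This is a bounded integer knapsack.
2×J, 2×E, and 1×U: weight 33 ≤ 34, strength 2·6 + 2·10 + 1·11 = 43.
2×J, 1×E, and 2×U: weight 31 ≤ 34, strength 2·6 + 1·10 + 2·11 = 44.
Best is 44.

44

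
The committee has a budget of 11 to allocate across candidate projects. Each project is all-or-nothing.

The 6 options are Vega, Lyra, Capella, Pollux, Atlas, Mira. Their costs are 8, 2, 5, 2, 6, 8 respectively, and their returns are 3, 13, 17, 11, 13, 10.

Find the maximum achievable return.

41

Take Lyra, Capella, and Pollux: cost 2 + 5 + 2 = 9 ≤ 11, return 13 + 17 + 11 = 41.
No other feasible combination does better.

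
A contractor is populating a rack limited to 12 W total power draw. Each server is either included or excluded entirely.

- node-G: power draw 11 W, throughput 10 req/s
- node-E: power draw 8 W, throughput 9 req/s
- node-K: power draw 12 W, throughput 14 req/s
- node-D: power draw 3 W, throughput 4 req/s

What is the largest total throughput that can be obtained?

Allowing fractional choices, the relaxed optimum would be about 14.5, but servers are indivisible.
node-G: power draw 11 ≤ 12, throughput 10.
node-E + node-D: power draw 8 + 3 = 11 ≤ 12, throughput 9 + 4 = 13.
node-K: power draw 12 ≤ 12, throughput 14.
Best is node-K with total throughput 14.

14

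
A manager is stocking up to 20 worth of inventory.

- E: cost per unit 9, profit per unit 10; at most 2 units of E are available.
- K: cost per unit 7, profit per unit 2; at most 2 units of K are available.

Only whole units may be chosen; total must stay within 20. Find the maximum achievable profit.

20

E has the best ratio (10/9); taking only E gives at most 2×10 = 20 (stopped by the cost limit).
Optimal: 2×E: cost 18 ≤ 20, profit 2·10 = 20.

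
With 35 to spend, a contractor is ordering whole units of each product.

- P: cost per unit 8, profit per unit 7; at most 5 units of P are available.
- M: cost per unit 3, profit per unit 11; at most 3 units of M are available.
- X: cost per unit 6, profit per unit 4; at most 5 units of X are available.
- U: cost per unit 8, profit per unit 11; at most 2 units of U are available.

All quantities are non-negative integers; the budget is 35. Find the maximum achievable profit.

M has the best ratio (11/3); taking only M gives at most 3×11 = 33 (stopped by the supply cap of 3).
Mixing does better — 1×P, 3×M, and 2×U: cost 33 ≤ 35, profit 1·7 + 3·11 + 2·11 = 62.

62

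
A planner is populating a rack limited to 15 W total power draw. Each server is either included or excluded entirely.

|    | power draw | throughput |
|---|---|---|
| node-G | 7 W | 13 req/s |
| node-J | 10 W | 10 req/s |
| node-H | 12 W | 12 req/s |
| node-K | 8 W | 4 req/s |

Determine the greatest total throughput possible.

This is an integer program with binary decision variables.
node-H: power draw 12 ≤ 15, throughput 12.
node-G: power draw 7 ≤ 15, throughput 13.
node-G + node-K: power draw 7 + 8 = 15 ≤ 15, throughput 13 + 4 = 17.
Best is node-G and node-K with total throughput 17.

17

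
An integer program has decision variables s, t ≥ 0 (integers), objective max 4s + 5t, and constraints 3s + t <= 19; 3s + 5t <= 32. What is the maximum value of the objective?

36

(s,t)=(4,4) is feasible, giving 36.
(s,t)=(5,3) is feasible, giving 35.
(s,t)=(3,4) is feasible, giving 32.
The best lattice point is (4,4), giving 36.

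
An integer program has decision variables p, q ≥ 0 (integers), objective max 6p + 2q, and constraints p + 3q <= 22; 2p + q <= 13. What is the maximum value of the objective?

The continuous relaxation peaks at (6.5, 0) with value 39.00; rounding to a feasible lattice point costs some objective.
(p,q)=(6,1): 1·6+3·1=9≤22, 2·6+1·1=13≤13, objective 38.
(p,q)=(6,0): 1·6+3·0=6≤22, 2·6+1·0=12≤13, objective 36.
No feasible integer point exceeds 38.

38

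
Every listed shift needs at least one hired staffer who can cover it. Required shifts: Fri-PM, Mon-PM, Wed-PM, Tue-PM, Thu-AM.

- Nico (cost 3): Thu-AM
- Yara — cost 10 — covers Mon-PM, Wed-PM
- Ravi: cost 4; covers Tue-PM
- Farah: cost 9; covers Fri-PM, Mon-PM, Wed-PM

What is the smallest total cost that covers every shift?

16

This is a weighted set-cover instance.
Choose Nico, Ravi, and Farah: together they cover Fri-PM, Mon-PM, Wed-PM, Tue-PM, Thu-AM — every shift.
Total cost: 3 + 4 + 9 = 16.
No cover costs less than 16.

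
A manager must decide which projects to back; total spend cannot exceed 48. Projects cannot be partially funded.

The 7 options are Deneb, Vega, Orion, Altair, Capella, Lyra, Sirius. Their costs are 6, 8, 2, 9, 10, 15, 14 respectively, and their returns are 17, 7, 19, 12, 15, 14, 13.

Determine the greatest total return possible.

This is an integer program with binary decision variables.
Allowing fractional choices, the relaxed optimum would be about 82.6, but projects are indivisible.
Deneb + Orion + Altair + Capella + Lyra: cost 6 + 2 + 9 + 10 + 15 = 42 ≤ 48, return 17 + 19 + 12 + 15 + 14 = 77.
Deneb + Orion + Capella + Lyra + Sirius: cost 6 + 2 + 10 + 15 + 14 = 47 ≤ 48, return 17 + 19 + 15 + 14 + 13 = 78.
Best is Deneb, Orion, Capella, Lyra, and Sirius with total return 78.

78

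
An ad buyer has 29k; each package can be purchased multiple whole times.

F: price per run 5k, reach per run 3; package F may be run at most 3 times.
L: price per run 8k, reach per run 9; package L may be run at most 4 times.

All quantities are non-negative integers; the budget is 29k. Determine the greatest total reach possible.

3×L: price 24 ≤ 29, reach 3·9 = 27.
1×F and 3×L: price 29 ≤ 29, reach 1·3 + 3·9 = 30.
Best is 30.

30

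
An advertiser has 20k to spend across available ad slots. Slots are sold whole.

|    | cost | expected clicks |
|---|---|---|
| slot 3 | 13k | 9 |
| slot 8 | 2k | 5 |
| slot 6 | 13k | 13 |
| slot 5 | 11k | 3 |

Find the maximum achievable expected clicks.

This is an integer program with binary decision variables.
Take slot 8 and slot 6: cost 2 + 13 = 15 ≤ 20, expected clicks 5 + 13 = 18.
No other feasible combination does better.

18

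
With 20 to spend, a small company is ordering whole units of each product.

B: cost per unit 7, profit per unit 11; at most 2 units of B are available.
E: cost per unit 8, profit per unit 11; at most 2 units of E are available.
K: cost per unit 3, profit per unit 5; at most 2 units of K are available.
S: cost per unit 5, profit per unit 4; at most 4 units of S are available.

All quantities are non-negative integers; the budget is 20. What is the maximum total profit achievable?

K has the best ratio (5/3); taking only K gives at most 2×5 = 10 (stopped by the supply cap of 2).
Mixing does better — 2×B and 2×K: cost 20 ≤ 20, profit 2·11 + 2·5 = 32.

32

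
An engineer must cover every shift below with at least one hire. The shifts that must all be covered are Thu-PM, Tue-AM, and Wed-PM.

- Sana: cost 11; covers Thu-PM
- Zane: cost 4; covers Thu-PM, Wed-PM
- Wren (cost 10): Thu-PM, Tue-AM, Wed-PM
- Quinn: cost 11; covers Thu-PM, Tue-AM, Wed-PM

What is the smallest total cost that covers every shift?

10

The greedy cost-per-new-shift heuristic would pick Zane and Wren for 14, but a cheaper cover exists.
Wren alone covers Thu-PM, Tue-AM, Wed-PM — every shift.
Total cost: 10.
No cover costs less than 10.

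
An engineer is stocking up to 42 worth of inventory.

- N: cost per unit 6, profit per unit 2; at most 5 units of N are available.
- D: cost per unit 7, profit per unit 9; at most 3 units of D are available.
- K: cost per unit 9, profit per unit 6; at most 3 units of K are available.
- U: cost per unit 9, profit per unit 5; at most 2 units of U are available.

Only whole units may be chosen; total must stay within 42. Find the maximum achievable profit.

3×D, 1×K, and 1×U: cost 39 ≤ 42, profit 3·9 + 1·6 + 1·5 = 38.
3×D and 2×K: cost 39 ≤ 42, profit 3·9 + 2·6 = 39.
Best is 39.

39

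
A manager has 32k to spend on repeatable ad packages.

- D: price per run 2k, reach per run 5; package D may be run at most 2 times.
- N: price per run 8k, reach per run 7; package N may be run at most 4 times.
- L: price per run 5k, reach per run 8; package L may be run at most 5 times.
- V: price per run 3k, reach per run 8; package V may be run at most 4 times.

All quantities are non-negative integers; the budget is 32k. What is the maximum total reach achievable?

66

This is a bounded integer knapsack.
Take 2×D, 3×L, and 4×V: price 31 ≤ 32, reach 2·5 + 3·8 + 4·8 = 66.
V has the best ratio (8/3) and is taken to its limit of 4; remaining capacity is filled optimally with the others.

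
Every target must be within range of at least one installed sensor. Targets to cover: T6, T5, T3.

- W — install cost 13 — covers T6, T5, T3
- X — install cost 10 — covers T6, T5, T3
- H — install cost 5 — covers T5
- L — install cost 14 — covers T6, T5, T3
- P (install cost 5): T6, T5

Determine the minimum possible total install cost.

10

The greedy cost-per-new-target heuristic would pick P and X for 15, but a cheaper cover exists.
X alone covers T6, T5, T3 — every target.
Total install cost: 10.
No cover costs less than 10.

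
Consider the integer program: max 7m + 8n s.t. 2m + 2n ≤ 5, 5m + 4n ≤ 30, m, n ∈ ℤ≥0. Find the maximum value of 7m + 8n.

Relaxing integrality, the LP optimum is 20.00 at (m,n) = (0, 2.5), which is not an integer point.
(m,n)=(0,2): 2·0+2·2=4≤5, 5·0+4·2=8≤30, objective 16.
(m,n)=(1,1): 2·1+2·1=4≤5, 5·1+4·1=9≤30, objective 15.
(m,n)=(0,1): 2·0+2·1=2≤5, 5·0+4·1=4≤30, objective 8.
Maximum is 16 at (m,n)=(0,2).

16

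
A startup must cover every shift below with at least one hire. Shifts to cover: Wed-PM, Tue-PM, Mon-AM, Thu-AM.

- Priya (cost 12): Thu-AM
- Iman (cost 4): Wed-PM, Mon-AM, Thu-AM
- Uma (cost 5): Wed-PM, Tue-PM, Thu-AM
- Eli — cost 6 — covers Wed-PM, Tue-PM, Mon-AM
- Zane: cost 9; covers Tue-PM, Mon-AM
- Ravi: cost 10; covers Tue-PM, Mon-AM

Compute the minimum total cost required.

This is a weighted set-cover instance.
Choose Iman and Uma: together they cover Wed-PM, Tue-PM, Mon-AM, Thu-AM — every shift.
Total cost: 4 + 5 = 9.
No cover costs less than 9.

9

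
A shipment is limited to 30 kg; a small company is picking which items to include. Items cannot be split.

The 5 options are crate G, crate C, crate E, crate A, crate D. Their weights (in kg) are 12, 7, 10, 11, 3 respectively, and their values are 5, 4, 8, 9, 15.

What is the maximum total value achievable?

32

Treat it as a binary knapsack problem.
Allowing fractional choices, the relaxed optimum would be about 35.4, but items are indivisible.
crate C + crate A + crate D: weight 7 + 11 + 3 = 21 ≤ 30, value 4 + 9 + 15 = 28.
crate G + crate A + crate D: weight 12 + 11 + 3 = 26 ≤ 30, value 5 + 9 + 15 = 29.
crate E + crate A + crate D: weight 10 + 11 + 3 = 24 ≤ 30, value 8 + 9 + 15 = 32.
Best is crate E, crate A, and crate D with total value 32.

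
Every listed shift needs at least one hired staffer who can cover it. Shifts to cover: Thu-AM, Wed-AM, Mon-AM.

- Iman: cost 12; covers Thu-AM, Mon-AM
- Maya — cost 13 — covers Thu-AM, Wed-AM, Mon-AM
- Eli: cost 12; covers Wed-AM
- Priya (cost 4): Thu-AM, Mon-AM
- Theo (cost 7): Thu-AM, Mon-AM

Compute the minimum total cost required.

13

This is a weighted set-cover instance.
The greedy cost-per-new-shift heuristic would pick Priya and Eli for 16, but a cheaper cover exists.
Maya alone covers Thu-AM, Wed-AM, Mon-AM — every shift.
Total cost: 13.
No cover costs less than 13.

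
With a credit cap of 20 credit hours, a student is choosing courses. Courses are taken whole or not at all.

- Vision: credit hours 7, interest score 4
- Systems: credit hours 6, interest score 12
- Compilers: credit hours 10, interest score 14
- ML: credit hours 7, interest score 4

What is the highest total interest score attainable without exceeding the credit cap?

Allowing fractional choices, the relaxed optimum would be about 28.3, but courses are indivisible.
Vision + Compilers: credit hours 7 + 10 = 17 ≤ 20, interest score 4 + 14 = 18.
Systems + Compilers: credit hours 6 + 10 = 16 ≤ 20, interest score 12 + 14 = 26.
Vision + Systems + ML: credit hours 7 + 6 + 7 = 20 ≤ 20, interest score 4 + 12 + 4 = 20.
Best is Systems and Compilers with total interest score 26.

26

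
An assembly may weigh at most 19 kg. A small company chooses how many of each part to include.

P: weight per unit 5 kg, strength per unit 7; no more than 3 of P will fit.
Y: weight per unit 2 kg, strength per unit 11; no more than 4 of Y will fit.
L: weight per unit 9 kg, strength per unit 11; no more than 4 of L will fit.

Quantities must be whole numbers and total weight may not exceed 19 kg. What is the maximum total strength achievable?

This is a bounded integer knapsack.
Y has the best ratio (11/2); taking only Y gives at most 4×11 = 44 (stopped by the supply cap of 4).
Mixing does better — 2×P and 4×Y: weight 18 ≤ 19, strength 2·7 + 4·11 = 58.

58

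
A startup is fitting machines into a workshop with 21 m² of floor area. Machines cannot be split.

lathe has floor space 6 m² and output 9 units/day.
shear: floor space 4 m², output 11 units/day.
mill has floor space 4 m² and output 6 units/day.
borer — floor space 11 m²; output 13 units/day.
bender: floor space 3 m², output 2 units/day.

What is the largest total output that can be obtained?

33

Allowing fractional choices, the relaxed optimum would be about 34.3, but machines are indivisible.
lathe + shear + borer: floor space 6 + 4 + 11 = 21 ≤ 21, output 9 + 11 + 13 = 33.
shear + mill + borer: floor space 4 + 4 + 11 = 19 ≤ 21, output 11 + 6 + 13 = 30.
Best is lathe, shear, and borer with total output 33.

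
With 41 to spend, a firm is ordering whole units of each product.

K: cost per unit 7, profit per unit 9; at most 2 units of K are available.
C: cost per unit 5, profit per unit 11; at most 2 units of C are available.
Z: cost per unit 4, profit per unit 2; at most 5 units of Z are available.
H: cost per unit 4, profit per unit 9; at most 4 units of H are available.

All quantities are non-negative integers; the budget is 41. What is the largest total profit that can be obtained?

76

1×K, 2×C, 2×Z, and 4×H: cost 41 ≤ 41, profit 1·9 + 2·11 + 2·2 + 4·9 = 71.
2×K, 2×C, and 4×H: cost 40 ≤ 41, profit 2·9 + 2·11 + 4·9 = 76.
Best is 76.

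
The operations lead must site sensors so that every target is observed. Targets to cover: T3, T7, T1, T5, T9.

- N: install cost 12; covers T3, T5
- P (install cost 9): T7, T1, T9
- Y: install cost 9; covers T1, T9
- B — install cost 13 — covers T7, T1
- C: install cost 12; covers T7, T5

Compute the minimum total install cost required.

This is an integer covering problem.
Choose N and P: together they cover T3, T7, T1, T5, T9 — every target.
Total install cost: 12 + 9 = 21.
No cover costs less than 21.

21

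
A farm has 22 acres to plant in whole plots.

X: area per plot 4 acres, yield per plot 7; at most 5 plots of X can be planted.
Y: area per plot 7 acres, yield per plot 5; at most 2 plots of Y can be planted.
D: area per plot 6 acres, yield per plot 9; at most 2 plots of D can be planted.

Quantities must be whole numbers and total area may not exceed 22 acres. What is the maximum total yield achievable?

This is a bounded integer knapsack.
X has the best ratio (7/4); taking only X gives at most 5×7 = 35 (stopped by the area limit).
Mixing does better — 4×X and 1×D: area 22 ≤ 22, yield 4·7 + 1·9 = 37.

37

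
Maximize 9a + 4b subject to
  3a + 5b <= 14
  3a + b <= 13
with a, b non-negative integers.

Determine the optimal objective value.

36

Relaxing integrality, the LP optimum is 39.25 at (a,b) = (4.25, 0.25), which is not an integer point.
(a,b)=(4,0): 3·4+5·0=12≤14, 3·4+1·0=12≤13, objective 36.
(a,b)=(3,1): 3·3+5·1=14≤14, 3·3+1·1=10≤13, objective 31.
Maximum is 36 at (a,b)=(4,0).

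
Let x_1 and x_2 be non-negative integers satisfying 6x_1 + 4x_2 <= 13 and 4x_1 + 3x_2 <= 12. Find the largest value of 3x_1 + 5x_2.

(x_1,x_2)=(0,3): 6·0+4·3=12≤13, 4·0+3·3=9≤12, objective 15.
(x_1,x_2)=(0,2): 6·0+4·2=8≤13, 4·0+3·2=6≤12, objective 10.
Maximum is 15 at (x_1,x_2)=(0,3).

15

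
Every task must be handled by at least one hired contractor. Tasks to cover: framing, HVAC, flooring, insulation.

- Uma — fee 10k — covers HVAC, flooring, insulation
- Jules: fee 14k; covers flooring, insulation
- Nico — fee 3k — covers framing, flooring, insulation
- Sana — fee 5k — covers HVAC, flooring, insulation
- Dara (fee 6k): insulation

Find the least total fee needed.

Choose Nico and Sana: together they cover framing, HVAC, flooring, insulation — every task.
Total fee: 3 + 5 = 8.
No cover costs less than 8.

8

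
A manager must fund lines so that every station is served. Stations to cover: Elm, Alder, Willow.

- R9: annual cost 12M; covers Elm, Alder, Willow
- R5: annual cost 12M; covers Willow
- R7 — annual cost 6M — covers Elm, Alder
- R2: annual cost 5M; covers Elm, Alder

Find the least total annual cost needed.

The greedy cost-per-new-station heuristic would pick R2 and R9 for 17, but a cheaper cover exists.
R9 alone covers Elm, Alder, Willow — every station.
Total annual cost: 12.
No cover costs less than 12.

12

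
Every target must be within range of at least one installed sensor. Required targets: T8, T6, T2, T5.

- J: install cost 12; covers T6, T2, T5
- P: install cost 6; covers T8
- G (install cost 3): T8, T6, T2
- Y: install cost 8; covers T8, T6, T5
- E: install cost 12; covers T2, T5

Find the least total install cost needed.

11

Choose G and Y: together they cover T8, T6, T2, T5 — every target.
Total install cost: 3 + 8 = 11.
No cover costs less than 11.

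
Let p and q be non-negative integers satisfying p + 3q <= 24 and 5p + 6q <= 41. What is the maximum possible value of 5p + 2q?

(p,q)=(8,0) is feasible, giving 40.
(p,q)=(7,1) is feasible, giving 37.
(p,q)=(7,0) is feasible, giving 35.
The best lattice point is (8,0), giving 40.

40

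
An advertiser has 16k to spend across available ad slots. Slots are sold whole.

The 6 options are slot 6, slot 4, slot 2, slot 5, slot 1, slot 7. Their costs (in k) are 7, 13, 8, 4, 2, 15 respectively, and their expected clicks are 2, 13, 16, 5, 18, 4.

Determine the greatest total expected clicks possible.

Take slot 2, slot 5, and slot 1: cost 8 + 4 + 2 = 14 ≤ 16, expected clicks 16 + 5 + 18 = 39.
No other feasible combination does better.

39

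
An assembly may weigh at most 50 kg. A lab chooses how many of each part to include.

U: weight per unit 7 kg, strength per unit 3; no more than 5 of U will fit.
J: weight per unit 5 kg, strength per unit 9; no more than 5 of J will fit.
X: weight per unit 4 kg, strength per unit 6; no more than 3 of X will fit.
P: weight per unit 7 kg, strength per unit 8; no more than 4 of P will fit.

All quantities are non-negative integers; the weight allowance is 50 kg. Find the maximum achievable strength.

Take 5×J, 1×X, and 3×P: weight 50 ≤ 50, strength 5·9 + 1·6 + 3·8 = 75.
J has the best ratio (9/5) and is taken to its limit of 5; remaining capacity is filled optimally with the others.

75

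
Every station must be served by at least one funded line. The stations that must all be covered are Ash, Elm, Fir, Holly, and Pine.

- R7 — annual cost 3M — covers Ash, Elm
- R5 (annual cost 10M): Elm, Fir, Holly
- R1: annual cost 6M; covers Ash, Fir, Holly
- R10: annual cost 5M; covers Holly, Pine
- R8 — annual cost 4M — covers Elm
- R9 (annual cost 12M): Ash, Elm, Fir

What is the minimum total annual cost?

Choose R7, R1, and R10: together they cover Ash, Elm, Fir, Holly, Pine — every station.
Total annual cost: 3 + 6 + 5 = 14.
No cover costs less than 14.

14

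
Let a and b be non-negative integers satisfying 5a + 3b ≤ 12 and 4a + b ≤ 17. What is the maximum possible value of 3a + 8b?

32

(a,b)=(0,4): 5·0+3·4=12≤12, 4·0+1·4=4≤17, objective 32.
(a,b)=(0,3): 5·0+3·3=9≤12, 4·0+1·3=3≤17, objective 24.
Maximum is 32 at (a,b)=(0,4).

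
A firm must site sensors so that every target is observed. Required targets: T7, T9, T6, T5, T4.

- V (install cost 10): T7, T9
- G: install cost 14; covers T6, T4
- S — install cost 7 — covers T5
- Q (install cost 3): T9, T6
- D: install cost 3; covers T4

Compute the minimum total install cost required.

23

Choose V, S, Q, and D: together they cover T7, T9, T6, T5, T4 — every target.
Total install cost: 10 + 7 + 3 + 3 = 23.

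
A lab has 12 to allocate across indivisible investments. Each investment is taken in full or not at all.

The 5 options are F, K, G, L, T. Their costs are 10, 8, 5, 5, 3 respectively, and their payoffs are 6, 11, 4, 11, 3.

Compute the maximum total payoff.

L + T: cost 5 + 3 = 8 ≤ 12, payoff 11 + 3 = 14.
K + T: cost 8 + 3 = 11 ≤ 12, payoff 11 + 3 = 14.
G + L: cost 5 + 5 = 10 ≤ 12, payoff 4 + 11 = 15.
Best is G and L with total payoff 15.

15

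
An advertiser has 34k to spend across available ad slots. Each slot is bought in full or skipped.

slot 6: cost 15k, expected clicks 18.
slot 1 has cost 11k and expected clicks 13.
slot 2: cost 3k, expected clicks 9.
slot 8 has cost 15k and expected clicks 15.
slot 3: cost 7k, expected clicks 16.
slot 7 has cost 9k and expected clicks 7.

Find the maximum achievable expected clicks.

Allowing fractional choices, the relaxed optimum would be about 53.6, but ad slots are indivisible.
slot 6 + slot 2 + slot 3 + slot 7: cost 15 + 3 + 7 + 9 = 34 ≤ 34, expected clicks 18 + 9 + 16 + 7 = 50.
slot 2 + slot 8 + slot 3 + slot 7: cost 3 + 15 + 7 + 9 = 34 ≤ 34, expected clicks 9 + 15 + 16 + 7 = 47.
slot 6 + slot 1 + slot 3: cost 15 + 11 + 7 = 33 ≤ 34, expected clicks 18 + 13 + 16 = 47.
Best is slot 6, slot 2, slot 3, and slot 7 with total expected clicks 50.

50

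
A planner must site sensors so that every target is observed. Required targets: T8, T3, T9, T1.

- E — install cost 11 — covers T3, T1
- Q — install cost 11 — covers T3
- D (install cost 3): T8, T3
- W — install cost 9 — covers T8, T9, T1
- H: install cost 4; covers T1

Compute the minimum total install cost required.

12

This is a weighted set-cover instance.
The greedy cost-per-new-target heuristic would pick D, H, and W for 16, but a cheaper cover exists.
Choose D and W: together they cover T8, T3, T9, T1 — every target.
Total install cost: 3 + 9 = 12.
No cover costs less than 12.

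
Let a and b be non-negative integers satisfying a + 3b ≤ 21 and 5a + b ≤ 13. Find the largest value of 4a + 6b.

(a,b)=(0,7) is feasible, giving 42.
(a,b)=(1,6) is feasible, giving 40.
(a,b)=(0,6) is feasible, giving 36.
(a,b)=(1,5) is feasible, giving 34.
Maximum is 42 at (a,b)=(0,7).

42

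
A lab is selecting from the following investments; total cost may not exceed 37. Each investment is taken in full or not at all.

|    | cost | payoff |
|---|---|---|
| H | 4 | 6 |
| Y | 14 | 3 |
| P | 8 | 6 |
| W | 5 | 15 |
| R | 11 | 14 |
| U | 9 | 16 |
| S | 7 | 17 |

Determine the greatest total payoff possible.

68

Treat it as a binary knapsack problem.
Allowing fractional choices, the relaxed optimum would be about 68.8, but investments are indivisible.
H + W + R + U + S: cost 4 + 5 + 11 + 9 + 7 = 36 ≤ 37, payoff 6 + 15 + 14 + 16 + 17 = 68.
H + P + W + U + S: cost 4 + 8 + 5 + 9 + 7 = 33 ≤ 37, payoff 6 + 6 + 15 + 16 + 17 = 60.
W + R + U + S: cost 5 + 11 + 9 + 7 = 32 ≤ 37, payoff 15 + 14 + 16 + 17 = 62.
Best is H, W, R, U, and S with total payoff 68.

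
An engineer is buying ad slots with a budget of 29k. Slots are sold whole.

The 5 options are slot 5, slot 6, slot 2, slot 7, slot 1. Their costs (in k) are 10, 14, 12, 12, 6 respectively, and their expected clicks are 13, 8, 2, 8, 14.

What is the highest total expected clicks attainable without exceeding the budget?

35

slot 5 + slot 1: cost 10 + 6 = 16 ≤ 29, expected clicks 13 + 14 = 27.
slot 5 + slot 2 + slot 1: cost 10 + 12 + 6 = 28 ≤ 29, expected clicks 13 + 2 + 14 = 29.
slot 5 + slot 7 + slot 1: cost 10 + 12 + 6 = 28 ≤ 29, expected clicks 13 + 8 + 14 = 35.
Best is slot 5, slot 7, and slot 1 with total expected clicks 35.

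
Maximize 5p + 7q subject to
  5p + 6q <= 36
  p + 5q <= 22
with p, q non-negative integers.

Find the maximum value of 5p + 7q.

38

The continuous relaxation peaks at (2.53, 3.89) with value 39.89; rounding to a feasible lattice point costs some objective.
(p,q)=(2,4): 5·2+6·4=34≤36, 1·2+5·4=22≤22, objective 38.
(p,q)=(3,3): 5·3+6·3=33≤36, 1·3+5·3=18≤22, objective 36.
The best lattice point is (2,4), giving 38.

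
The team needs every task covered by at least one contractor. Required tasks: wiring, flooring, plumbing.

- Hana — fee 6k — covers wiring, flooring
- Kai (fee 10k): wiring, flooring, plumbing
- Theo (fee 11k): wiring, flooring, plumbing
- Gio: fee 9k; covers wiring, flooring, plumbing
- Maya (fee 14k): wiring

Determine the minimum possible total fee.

9

Gio alone covers wiring, flooring, plumbing — every task.
Total fee: 9.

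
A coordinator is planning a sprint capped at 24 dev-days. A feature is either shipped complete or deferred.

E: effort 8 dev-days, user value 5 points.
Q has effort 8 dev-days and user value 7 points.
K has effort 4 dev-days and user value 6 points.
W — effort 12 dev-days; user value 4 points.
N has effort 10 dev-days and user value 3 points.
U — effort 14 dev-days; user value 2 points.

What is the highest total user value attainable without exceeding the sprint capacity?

18

Allowing fractional choices, the relaxed optimum would be about 19.3, but features are indivisible.
E + Q + K: effort 8 + 8 + 4 = 20 ≤ 24, user value 5 + 7 + 6 = 18.
Q + K + W: effort 8 + 4 + 12 = 24 ≤ 24, user value 7 + 6 + 4 = 17.
Best is E, Q, and K with total user value 18.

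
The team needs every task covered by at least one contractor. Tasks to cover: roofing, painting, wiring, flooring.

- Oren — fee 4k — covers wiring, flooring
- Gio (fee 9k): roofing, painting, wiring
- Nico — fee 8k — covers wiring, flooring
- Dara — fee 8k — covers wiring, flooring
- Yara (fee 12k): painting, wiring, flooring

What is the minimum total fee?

Choose Oren and Gio: together they cover roofing, painting, wiring, flooring — every task.
Total fee: 4 + 9 = 13.
No cover costs less than 13.

13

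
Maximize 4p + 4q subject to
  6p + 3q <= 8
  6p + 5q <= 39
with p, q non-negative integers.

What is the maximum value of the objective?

8

(p,q)=(0,2): 6·0+3·2=6≤8, 6·0+5·2=10≤39, objective 8.
(p,q)=(0,1): 6·0+3·1=3≤8, 6·0+5·1=5≤39, objective 4.
No feasible integer point exceeds 8.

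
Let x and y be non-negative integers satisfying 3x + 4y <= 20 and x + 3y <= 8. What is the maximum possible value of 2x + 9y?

22

The continuous relaxation peaks at (0, 2.67) with value 24.00; rounding to a feasible lattice point costs some objective.
(x,y)=(2,2): 3·2+4·2=14≤20, 1·2+3·2=8≤8, objective 22.
(x,y)=(1,2): 3·1+4·2=11≤20, 1·1+3·2=7≤8, objective 20.
(x,y)=(0,2): 3·0+4·2=8≤20, 1·0+3·2=6≤8, objective 18.
No feasible integer point exceeds 22.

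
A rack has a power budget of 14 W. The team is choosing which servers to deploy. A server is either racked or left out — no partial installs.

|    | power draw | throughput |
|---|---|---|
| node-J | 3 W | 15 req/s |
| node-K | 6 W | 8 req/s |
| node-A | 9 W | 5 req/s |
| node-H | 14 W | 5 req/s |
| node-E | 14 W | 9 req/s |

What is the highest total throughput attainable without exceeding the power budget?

23

Treat it as a binary knapsack problem.
Take node-J and node-K: power draw 3 + 6 = 9 ≤ 14, throughput 15 + 8 = 23.
No other feasible combination does better.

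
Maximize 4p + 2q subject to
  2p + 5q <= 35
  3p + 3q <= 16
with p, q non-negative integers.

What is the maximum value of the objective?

The continuous relaxation peaks at (5.33, 0) with value 21.33; rounding to a feasible lattice point costs some objective.
(p,q)=(5,0): 2·5+5·0=10≤35, 3·5+3·0=15≤16, objective 20.
(p,q)=(4,1): 2·4+5·1=13≤35, 3·4+3·1=15≤16, objective 18.
The best lattice point is (5,0), giving 20.

20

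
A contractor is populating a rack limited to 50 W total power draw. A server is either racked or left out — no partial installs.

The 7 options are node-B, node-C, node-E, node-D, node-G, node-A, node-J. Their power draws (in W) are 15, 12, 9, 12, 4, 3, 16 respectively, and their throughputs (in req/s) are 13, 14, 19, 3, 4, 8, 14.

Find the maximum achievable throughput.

59

Allowing fractional choices, the relaxed optimum would be about 64.2, but servers are indivisible.
node-B + node-E + node-G + node-A + node-J: power draw 15 + 9 + 4 + 3 + 16 = 47 ≤ 50, throughput 13 + 19 + 4 + 8 + 14 = 58.
node-B + node-C + node-E + node-G + node-A: power draw 15 + 12 + 9 + 4 + 3 = 43 ≤ 50, throughput 13 + 14 + 19 + 4 + 8 = 58.
node-C + node-E + node-G + node-A + node-J: power draw 12 + 9 + 4 + 3 + 16 = 44 ≤ 50, throughput 14 + 19 + 4 + 8 + 14 = 59.
Best is node-C, node-E, node-G, node-A, and node-J with total throughput 59.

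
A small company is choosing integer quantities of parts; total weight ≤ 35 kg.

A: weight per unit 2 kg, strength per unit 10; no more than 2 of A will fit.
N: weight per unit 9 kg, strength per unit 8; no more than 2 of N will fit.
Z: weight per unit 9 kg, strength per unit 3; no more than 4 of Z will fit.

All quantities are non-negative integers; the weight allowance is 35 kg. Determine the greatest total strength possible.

39

2×A, 2×N, and 1×Z: weight 31 ≤ 35, strength 2·10 + 2·8 + 1·3 = 39.
2×A and 2×N: weight 22 ≤ 35, strength 2·10 + 2·8 = 36.
Best is 39.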